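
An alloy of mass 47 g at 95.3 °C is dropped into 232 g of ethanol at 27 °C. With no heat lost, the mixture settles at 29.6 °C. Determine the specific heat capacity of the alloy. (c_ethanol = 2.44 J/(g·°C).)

c ≈ 0.477 J/(g·°C)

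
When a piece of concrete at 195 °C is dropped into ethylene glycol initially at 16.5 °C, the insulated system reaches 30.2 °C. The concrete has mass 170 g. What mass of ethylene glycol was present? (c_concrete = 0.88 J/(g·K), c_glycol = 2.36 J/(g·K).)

Energy conservation, ΣQ = 0:
170·0.88·(30.2 − 195) + m·2.36·(30.2 − 16.5) = 0
32.33 m = 24654
m = 24654/32.33 ≈ 762.5 g

m ≈ 763 g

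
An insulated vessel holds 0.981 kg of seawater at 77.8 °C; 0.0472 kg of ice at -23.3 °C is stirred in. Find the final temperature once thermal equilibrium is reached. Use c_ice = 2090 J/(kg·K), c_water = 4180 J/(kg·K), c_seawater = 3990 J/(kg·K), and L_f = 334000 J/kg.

Conservation of energy gives ΣQ = 0:
ice -23.3→0 °C: 0.0472·2090·23.3 = 2298.5; latent heat to melt: 0.0472·334000 = 15765; warm the meltwater: 197.3 T; seawater: 3914.2(T − 77.8)
4111.5 T = 304524 − 18063 = 286461
T ≈ 69.67 °C. Since T > 0 °C, the all-ice-melts assumption holds.

T_f ≈ 69.7 °C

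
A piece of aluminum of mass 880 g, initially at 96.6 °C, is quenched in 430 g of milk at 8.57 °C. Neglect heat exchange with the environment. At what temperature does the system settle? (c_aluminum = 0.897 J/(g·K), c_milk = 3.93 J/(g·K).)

T_f ≈ 36.6 °C

Heat lost by the aluminum equals heat gained by the milk:
880·0.897·(96.6 − T) = 430·3.93·(T − 8.57)
789.36(96.6 − T) = 1689.9(T − 8.57)
2479.3 T = 90735  ⇒  T ≈ 36.60 °C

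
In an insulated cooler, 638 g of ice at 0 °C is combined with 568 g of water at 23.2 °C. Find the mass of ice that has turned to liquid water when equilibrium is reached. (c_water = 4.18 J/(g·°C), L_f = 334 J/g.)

Heat available from the water dropping to 0 °C: 568·4.18·23.2 = 55082 J.
To melt every bit of ice: 638·334 = 213092 J.
Since 55082 < 213092 J, not all the ice melts; equilibrium is at 0 °C.
m_melted·334 = 55082  ⇒  m_melted ≈ 164.9 g.

m_melted ≈ 165 g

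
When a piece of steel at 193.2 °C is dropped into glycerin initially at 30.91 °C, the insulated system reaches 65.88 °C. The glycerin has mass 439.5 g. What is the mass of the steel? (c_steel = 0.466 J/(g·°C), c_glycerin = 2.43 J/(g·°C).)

Energy conservation, ΣQ = 0:
m×0.466×(65.88 − 193.2) + 439.5×2.43×(65.88 − 30.91) = 0
-59.33 m = -37347
m = -37347/-59.33 ≈ 629.5 g

m ≈ 629 g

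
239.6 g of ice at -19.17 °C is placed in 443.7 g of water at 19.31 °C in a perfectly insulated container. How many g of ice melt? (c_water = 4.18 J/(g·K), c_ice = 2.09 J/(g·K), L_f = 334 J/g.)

m_melted ≈ 78.5 g

Water can give up m c ΔT = 443.7·4.18·19.31 = 35814 J before reaching 0 °C.
Warming the ice to 0 °C takes 239.6·2.09·19.17 = 9599.6 J, leaving 26214 J for melting.
Melting all 239.6 g of ice would need 239.6·334 = 80026 J.
That's not enough to melt it all — equilibrium is at 0 °C with ice remaining.
m_melted·334 = 26214  ⇒  m_melted ≈ 78.48 g.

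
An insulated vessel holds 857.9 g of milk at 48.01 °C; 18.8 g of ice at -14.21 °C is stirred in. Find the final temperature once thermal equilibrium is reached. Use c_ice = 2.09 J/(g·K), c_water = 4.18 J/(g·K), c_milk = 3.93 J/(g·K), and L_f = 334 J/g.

T_f ≈ 44.9 °C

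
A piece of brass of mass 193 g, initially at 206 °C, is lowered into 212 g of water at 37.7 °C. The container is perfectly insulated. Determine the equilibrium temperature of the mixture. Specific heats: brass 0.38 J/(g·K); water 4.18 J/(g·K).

T_f ≈ 50.6 °C

With ΣQ=0 the equilibrium temperature is the m·c-weighted mean:
T_f = (73.34×206 + 886.16×37.7) / (73.34 + 886.16)
    = 48516 / 959.5 ≈ 50.56 °C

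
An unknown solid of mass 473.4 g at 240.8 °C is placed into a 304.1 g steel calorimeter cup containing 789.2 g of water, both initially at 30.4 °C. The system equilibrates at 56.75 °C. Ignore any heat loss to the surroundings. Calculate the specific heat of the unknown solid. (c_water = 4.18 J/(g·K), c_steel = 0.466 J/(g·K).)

Let T be the final temperature. ΣQ_i = 0:
473.4·c·(56.75 − 240.8) + 789.2·4.18·(56.75 − 30.4) + 304.1·0.466·(56.75 − 30.4) = 0
-87129 c = -90659
c = -90659/-87129 ≈ 1.041 J/(g·K)

c ≈ 1.04 J/(g·K)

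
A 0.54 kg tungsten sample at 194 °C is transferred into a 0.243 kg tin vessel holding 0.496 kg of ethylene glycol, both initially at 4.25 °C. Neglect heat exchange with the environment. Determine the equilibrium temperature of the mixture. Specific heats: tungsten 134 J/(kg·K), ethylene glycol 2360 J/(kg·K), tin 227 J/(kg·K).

T_f ≈ 14.8 °C

Energy conservation, ΣQ = 0:
0.54×134×(T − 194) + 0.496×2360×(T − 4.25) + 0.243×227×(T − 4.25) = 0
(72.36 + 1170.6 + 55.16) T = 72.36×194 + 1170.6×4.25 + 55.16×4.25
T ≈ 14.83 °C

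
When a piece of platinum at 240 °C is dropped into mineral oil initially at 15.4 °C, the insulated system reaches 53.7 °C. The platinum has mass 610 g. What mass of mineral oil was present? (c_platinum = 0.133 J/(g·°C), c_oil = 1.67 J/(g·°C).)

m ≈ 236 g

Heat lost by the platinum = heat gained by the oil:
610·0.133·(240 − 53.7) = m·1.67·(53.7 − 15.4)
63.96 m = 15115  ⇒  m ≈ 236.3 g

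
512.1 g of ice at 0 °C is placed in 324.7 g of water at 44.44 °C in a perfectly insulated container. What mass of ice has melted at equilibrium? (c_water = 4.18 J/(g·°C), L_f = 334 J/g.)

m_melted ≈ 181 g

Water can give up m c ΔT = 324.7·4.18·44.44 = 60316 J before reaching 0 °C.
Fully melting the ice requires m_ice L_f = 512.1·334 = 171041 J.
That's not enough to melt it all — equilibrium is at 0 °C with ice remaining.
m_melted·334 = 60316  ⇒  m_melted ≈ 180.6 g.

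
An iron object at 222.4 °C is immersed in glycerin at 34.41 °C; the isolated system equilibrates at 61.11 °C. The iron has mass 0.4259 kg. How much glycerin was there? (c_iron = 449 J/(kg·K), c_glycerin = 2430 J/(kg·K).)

m ≈ 0.475 kg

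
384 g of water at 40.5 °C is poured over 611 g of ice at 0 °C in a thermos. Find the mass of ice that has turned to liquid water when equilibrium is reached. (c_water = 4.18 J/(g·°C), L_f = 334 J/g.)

m_melted ≈ 195 g

Heat available from the water dropping to 0 °C: 384·4.18·40.5 = 65007 J.
Fully melting the ice requires m_ice L_f = 611·334 = 204074 J.
Since 65007 < 204074 J, not all the ice melts; equilibrium is at 0 °C.
m_melt = 65007 / L_f = 194.6 g.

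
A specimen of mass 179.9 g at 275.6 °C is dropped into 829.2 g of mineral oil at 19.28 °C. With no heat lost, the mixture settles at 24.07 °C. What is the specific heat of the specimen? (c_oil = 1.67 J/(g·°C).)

Heat gained plus heat lost sum to zero:
179.9×c×(24.07 − 275.6) + 829.2×1.67×(24.07 − 19.28) = 0
-45250 c = -6633
c = -6633/-45250 ≈ 0.1466 J/(g·°C)

c ≈ 0.147 J/(g·°C)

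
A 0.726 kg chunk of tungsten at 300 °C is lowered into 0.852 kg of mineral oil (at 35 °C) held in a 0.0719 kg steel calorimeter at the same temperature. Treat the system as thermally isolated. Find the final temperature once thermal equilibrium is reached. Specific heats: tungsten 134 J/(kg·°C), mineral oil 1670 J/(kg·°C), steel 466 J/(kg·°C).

T_f ≈ 51.6 °C

Taking heat into each body as positive, Σ m c ΔT = 0:
0.726·134·(T − 300) + 0.852·1670·(T − 35) + 0.0719·466·(T − 35) = 0
97.28(T − 300) + 1422.8(T − 35) + 33.51(T − 35) = 0
1553.6 T = 80157
T ≈ 51.59 °C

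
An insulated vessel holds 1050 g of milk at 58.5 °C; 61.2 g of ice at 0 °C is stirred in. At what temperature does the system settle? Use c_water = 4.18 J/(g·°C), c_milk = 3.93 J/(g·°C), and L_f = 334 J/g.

Net heat exchanged in the isolated system is zero:
latent heat to melt: 61.2·334 = 20441; warm the meltwater: 255.82 T; milk cools: 1050·3.93·(T − 58.5) = 4126.5(T − 58.5)
4382.3 T = 241400 − 20441 = 220959
T ≈ 50.42 °C (positive, so assuming full melt was valid).

T_f ≈ 50.4 °C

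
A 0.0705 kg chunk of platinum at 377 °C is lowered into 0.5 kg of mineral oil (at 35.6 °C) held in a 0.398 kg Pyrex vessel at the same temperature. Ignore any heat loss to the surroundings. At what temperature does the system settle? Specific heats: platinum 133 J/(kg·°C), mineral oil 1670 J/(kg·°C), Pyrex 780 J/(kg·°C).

T_f is the heat-capacity-weighted average of the initial temperatures:
T_f = (9.376·377 + 835·35.6 + 310.44·35.6) / (9.376 + 835 + 310.44)
    = 44313 / 1154.8 ≈ 38.37 °C

T_f ≈ 38.4 °C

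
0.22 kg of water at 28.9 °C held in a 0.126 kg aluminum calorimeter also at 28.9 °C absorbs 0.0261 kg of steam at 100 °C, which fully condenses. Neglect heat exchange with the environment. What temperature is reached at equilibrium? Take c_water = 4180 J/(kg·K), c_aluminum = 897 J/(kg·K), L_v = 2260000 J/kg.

Net heat exchanged in the isolated system is zero:
steam→water at 100 °C releases m L_v = 0.0261·2260000 = 58986
  condensed water 100 °C→T: 109.1(T − 100)
  original water: 919.6(T − 28.9)
  cup: 113.02(T − 28.9)
1141.7 T = 58986 + 10910 + 29843 = 99739
T ≈ 87.36 °C — below 100 °C, confirming all the steam condensed.

T_f ≈ 87.4 °C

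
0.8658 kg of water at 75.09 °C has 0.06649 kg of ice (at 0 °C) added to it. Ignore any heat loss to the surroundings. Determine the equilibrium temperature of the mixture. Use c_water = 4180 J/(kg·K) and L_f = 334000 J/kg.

T_f ≈ 64.0 °C

Energy conservation, ΣQ = 0:
fusion: m_ice L_f = 0.06649×334000 = 22208; meltwater 0→T: 0.06649×4180×T = 277.93 T; water cools: 0.8658×4180×(T − 75.09) = 3619(T − 75.09)
3897 T = 271754 − 22208 = 249546
T ≈ 64.04 °C — above 0 °C, consistent with complete melting.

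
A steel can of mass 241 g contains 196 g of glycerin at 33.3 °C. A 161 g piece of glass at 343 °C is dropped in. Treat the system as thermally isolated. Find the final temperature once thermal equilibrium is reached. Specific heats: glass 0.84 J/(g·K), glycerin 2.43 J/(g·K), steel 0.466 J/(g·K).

T_f ≈ 91.2 °C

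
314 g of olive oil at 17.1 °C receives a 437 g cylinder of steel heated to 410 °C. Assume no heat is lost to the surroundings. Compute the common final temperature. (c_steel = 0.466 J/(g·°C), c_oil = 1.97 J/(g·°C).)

T_f ≈ 114.4 °C

With ΣQ=0 the equilibrium temperature is the m·c-weighted mean:
T_f = (203.64·410 + 618.58·17.1) / (203.64 + 618.58)
    = 94071 / 822.22 ≈ 114.41 °C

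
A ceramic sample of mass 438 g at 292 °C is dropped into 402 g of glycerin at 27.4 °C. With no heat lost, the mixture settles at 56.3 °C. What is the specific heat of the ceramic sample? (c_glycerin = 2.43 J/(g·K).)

Conservation of energy gives ΣQ = 0:
438×c×(56.3 − 292) + 402×2.43×(56.3 − 27.4) = 0
-103237 c = -28231
c = -28231/-103237 ≈ 0.2735 J/(g·K)

c ≈ 0.273 J/(g·K)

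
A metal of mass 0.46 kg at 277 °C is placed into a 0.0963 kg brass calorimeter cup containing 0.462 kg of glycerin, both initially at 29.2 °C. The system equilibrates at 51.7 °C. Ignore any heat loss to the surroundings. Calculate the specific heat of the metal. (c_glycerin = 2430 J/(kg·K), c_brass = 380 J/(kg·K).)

c ≈ 252 J/(kg·K)

Let T be the final temperature. ΣQ_i = 0:
0.46·c·(51.7 − 277) + 0.462·2430·(51.7 − 29.2) + 0.0963·380·(51.7 − 29.2) = 0
-103.64 c = -26083
c = -26083/-103.64 ≈ 251.7 J/(kg·K)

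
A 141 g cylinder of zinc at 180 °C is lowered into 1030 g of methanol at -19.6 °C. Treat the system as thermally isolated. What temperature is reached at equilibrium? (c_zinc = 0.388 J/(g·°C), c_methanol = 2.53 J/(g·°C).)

T_f = Σ m_i c_i T_i / Σ m_i c_i:
T_f = (54.71×180 + 2605.9×(-19.6)) / (54.71 + 2605.9)
    = -41228 / 2660.6 ≈ -15.50 °C

T_f ≈ -15.5 °C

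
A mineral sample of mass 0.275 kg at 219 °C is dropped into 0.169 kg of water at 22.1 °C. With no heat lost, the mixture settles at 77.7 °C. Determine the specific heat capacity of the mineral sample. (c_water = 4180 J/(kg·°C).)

Energy conservation, ΣQ = 0:
0.275×c×(77.7 − 219) + 0.169×4180×(77.7 − 22.1) = 0
-38.86 c = -39277
c = -39277/-38.86 ≈ 1011 J/(kg·°C)

c ≈ 1010 J/(kg·°C)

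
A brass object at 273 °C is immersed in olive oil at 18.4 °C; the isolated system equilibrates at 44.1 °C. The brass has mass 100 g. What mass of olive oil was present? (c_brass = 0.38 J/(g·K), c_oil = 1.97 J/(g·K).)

Heat lost by the brass = heat gained by the oil:
100×0.38×(273 − 44.1) = m×1.97×(44.1 − 18.4)
50.63 m = 8698.2  ⇒  m ≈ 171.8 g

m ≈ 172 g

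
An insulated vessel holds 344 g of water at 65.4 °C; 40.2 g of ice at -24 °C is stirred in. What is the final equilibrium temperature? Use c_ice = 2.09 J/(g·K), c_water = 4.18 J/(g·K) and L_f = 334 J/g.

T_f ≈ 48.9 °C

Energy conservation, ΣQ = 0:
warm ice to 0 °C: 40.2×2.09×(0 − (-24)) = 2016.4; latent heat to melt: 40.2×334 = 13427; meltwater 0→T: 40.2×4.18×T = 168.04 T; water: 1437.9(T − 65.4)
1606 T = 94040 − 15443 = 78597
T ≈ 48.94 °C. Since T > 0 °C, the all-ice-melts assumption holds.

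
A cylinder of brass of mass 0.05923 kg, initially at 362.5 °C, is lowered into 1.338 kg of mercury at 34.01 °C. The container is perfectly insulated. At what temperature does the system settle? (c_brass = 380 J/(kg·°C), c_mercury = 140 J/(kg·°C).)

Energy conservation, ΣQ = 0:
0.05923·380·(T − 362.5) + 1.338·140·(T − 34.01) = 0
209.83 T = 14530
T = 14530/209.83 ≈ 69.25 °C

T_f ≈ 69.2 °C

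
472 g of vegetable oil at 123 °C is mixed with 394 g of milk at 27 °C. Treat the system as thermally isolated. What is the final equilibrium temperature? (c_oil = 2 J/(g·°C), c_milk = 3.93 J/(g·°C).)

T_f ≈ 63.4 °C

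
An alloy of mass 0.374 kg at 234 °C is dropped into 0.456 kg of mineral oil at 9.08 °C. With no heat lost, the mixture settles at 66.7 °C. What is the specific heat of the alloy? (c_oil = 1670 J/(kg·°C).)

Let T be the final temperature. ΣQ_i = 0:
0.374·c·(66.7 − 234) + 0.456·1670·(66.7 − 9.08) = 0
-62.57 c = -43879
c = -43879/-62.57 ≈ 701.3 J/(kg·°C)

c ≈ 701 J/(kg·°C)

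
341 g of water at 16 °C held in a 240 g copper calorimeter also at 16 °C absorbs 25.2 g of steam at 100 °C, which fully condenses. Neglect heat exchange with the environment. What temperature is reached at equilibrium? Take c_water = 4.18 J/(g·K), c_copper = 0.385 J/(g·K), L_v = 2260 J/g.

T_f ≈ 56.5 °C

Sum of m c ΔT and latent-heat terms is zero:
condense steam: −25.2×2260 = −56952; condensed water 100 °C→T: 105.34(T − 100); original water: 1425.4(T − 16); cup: 92.4(T − 16)
1623.1 T = 56952 + 10534 + 24284 = 91770
T ≈ 56.54 °C, under the boiling point, so the assumption holds.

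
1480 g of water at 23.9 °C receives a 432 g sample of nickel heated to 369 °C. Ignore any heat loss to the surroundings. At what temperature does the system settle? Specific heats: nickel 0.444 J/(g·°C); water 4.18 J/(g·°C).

T_f ≈ 34.3 °C

T_f is the heat-capacity-weighted average of the initial temperatures:
T_f = (191.81*369 + 6186.4*23.9) / (191.81 + 6186.4)
    = 218632 / 6378.2 ≈ 34.28 °C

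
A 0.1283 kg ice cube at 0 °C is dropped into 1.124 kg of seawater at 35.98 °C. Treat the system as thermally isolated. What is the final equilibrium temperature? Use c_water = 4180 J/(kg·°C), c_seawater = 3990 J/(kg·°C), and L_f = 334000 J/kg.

Sum of m c ΔT and latent-heat terms is zero:
latent heat to melt: 0.1283·334000 = 42852; meltwater 0→T: 0.1283·4180·T = 536.29 T; seawater: 4484.8(T − 35.98)
5021.1 T = 161362 − 42852 = 118509
T ≈ 23.60 °C. Since T > 0 °C, the all-ice-melts assumption holds.

T_f ≈ 23.6 °C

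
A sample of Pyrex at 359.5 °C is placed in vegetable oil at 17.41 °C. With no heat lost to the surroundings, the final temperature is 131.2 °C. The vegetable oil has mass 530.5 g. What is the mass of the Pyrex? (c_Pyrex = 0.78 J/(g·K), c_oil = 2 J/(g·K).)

Heat lost by the Pyrex = heat gained by the oil:
m×0.78×(359.5 − 131.2) = 530.5×2×(131.2 − 17.41)
178.07 m = 120731  ⇒  m ≈ 678 g

m ≈ 678 g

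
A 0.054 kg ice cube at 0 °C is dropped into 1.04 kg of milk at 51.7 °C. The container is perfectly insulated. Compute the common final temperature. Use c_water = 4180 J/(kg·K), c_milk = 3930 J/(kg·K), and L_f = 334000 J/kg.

Energy conservation, ΣQ = 0:
melt ice: 0.054·334000 = 18036
  warm the meltwater: 225.72 T
  milk: 4087.2(T − 51.7)
4312.9 T = 211308 − 18036 = 193272
T ≈ 44.81 °C — above 0 °C, consistent with complete melting.

T_f ≈ 44.8 °C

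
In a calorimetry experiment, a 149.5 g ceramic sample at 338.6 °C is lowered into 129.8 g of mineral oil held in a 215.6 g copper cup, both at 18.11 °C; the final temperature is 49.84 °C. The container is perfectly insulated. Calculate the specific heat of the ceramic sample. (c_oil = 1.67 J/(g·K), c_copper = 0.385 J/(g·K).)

c ≈ 0.22 J/(g·K)

Energy conservation, ΣQ = 0:
149.5×c×(49.84 − 338.6) + 129.8×1.67×(49.84 − 18.11) + 215.6×0.385×(49.84 − 18.11) = 0
-43170 c = -9511.8
c = -9511.8/-43170 ≈ 0.2203 J/(g·K)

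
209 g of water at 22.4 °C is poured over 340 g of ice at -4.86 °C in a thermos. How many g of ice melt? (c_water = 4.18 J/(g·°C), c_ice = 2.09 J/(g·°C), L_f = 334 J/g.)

m_melted ≈ 48.3 g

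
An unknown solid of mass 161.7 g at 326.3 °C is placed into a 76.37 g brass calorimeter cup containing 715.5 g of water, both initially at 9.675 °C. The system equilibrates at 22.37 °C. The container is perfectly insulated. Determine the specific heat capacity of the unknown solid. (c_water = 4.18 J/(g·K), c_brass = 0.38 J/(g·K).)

Taking heat into each body as positive, Σ m c ΔT = 0:
161.7×c×(22.37 − 326.3) + 715.5×4.18×(22.37 − 9.675) + 76.37×0.38×(22.37 − 9.675) = 0
-49145 c = -38336
c = -38336/-49145 ≈ 0.7801 J/(g·K)

c ≈ 0.78 J/(g·K)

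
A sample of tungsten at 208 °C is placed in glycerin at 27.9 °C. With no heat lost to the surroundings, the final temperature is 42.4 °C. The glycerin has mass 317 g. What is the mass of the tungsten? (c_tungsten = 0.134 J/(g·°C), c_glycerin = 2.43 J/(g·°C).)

m ≈ 503 g

Heat lost by the tungsten = heat gained by the glycerin:
m·0.134·(208 − 42.4) = 317·2.43·(42.4 − 27.9)
22.19 m = 11169  ⇒  m ≈ 503.3 g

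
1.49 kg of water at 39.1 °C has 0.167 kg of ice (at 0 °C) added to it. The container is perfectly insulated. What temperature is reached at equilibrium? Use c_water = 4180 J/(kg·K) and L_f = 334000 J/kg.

T_f ≈ 27.1 °C

Conservation of energy gives ΣQ = 0:
latent heat to melt: 0.167·334000 = 55778; warm the meltwater: 698.06 T; water cools: 1.49·4180·(T − 39.1) = 6228.2(T − 39.1)
6926.3 T = 243523 − 55778 = 187745
T ≈ 27.11 °C (positive, so assuming full melt was valid).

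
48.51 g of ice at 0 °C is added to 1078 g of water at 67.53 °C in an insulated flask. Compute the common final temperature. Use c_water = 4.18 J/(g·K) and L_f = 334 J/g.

T_f ≈ 61.2 °C

Let T be the final temperature. ΣQ_i = 0:
fusion: m_ice L_f = 48.51×334 = 16202
  warm the meltwater: 202.77 T
  water: 4506(T − 67.53)
4708.8 T = 304293 − 16202 = 288091
T ≈ 61.18 °C — above 0 °C, consistent with complete melting.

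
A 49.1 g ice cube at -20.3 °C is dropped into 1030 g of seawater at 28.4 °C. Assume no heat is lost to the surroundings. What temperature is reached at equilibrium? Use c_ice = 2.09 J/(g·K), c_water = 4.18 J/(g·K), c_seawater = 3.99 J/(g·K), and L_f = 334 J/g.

T_f ≈ 22.8 °C

Taking heat into each body as positive, Σ m c ΔT = 0:
ice -20.3→0 °C: 49.1·2.09·20.3 = 2083.2
  melt ice: 49.1·334 = 16399
  warm the meltwater: 205.24 T
  seawater cools: 1030·3.99·(T − 28.4) = 4109.7(T − 28.4)
4314.9 T = 116715 − 18483 = 98233
T ≈ 22.77 °C. Since T > 0 °C, the all-ice-melts assumption holds.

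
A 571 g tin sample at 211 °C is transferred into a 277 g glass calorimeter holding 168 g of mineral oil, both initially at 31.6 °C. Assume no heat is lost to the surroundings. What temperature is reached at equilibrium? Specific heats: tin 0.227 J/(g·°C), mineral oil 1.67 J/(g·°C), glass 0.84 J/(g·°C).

Heat gained plus heat lost sum to zero:
571*0.227*(T − 211) + 168*1.67*(T − 31.6) + 277*0.84*(T − 31.6) = 0
642.86 T = 43568
T = 43568/642.86 ≈ 67.77 °C

T_f ≈ 67.8 °C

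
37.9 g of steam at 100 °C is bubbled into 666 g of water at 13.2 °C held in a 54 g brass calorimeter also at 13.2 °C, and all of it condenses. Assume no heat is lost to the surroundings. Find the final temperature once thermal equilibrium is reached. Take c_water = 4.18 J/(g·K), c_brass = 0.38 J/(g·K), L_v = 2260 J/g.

T_f ≈ 46.8 °C

Taking heat into each body as positive, Σ m c ΔT = 0:
latent heat released on condensation: 37.9·2260 = 85654; condensed water 100 °C→T: 158.42(T − 100); water warms: 666·4.18·(T − 13.2) = 2783.9(T − 13.2); cup: 20.52(T − 13.2)
2962.8 T = 85654 + 15842 + 37018 = 138514
T ≈ 46.75 °C, under the boiling point, so the assumption holds.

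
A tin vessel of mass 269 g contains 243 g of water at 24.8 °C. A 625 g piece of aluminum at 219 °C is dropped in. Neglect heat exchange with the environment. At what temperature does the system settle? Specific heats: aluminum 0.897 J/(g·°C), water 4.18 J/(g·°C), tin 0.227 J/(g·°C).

Heat gained plus heat lost sum to zero:
625·0.897·(T − 219) + 243·4.18·(T − 24.8) + 269·0.227·(T − 24.8) = 0
560.62(T − 219) + 1015.7(T − 24.8) + 61.06(T − 24.8) = 0
(560.62 + 1015.7 + 61.06) T = 560.62·219 + 1015.7·24.8 + 61.06·24.8
T ≈ 91.29 °C

T_f ≈ 91.3 °C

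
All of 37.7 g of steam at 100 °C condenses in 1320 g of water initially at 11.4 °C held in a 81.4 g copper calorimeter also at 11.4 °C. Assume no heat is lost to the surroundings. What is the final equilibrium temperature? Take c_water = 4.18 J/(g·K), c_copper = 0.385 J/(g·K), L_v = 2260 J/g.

T_f ≈ 28.8 °C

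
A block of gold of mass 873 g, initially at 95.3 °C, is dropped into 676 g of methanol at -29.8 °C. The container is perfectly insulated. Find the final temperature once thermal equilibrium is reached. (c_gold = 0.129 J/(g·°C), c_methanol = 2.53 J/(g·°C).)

T_f ≈ -22.1 °C

T_f = Σ m_i c_i T_i / Σ m_i c_i:
T_f = (112.62·95.3 + 1710.3·(-29.8)) / (112.62 + 1710.3)
    = -40234 / 1822.9 ≈ -22.07 °C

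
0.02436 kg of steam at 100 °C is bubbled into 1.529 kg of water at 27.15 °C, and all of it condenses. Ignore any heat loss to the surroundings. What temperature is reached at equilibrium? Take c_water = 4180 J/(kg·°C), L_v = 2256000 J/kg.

T_f ≈ 36.8 °C

Conservation of energy gives ΣQ = 0:
steam→water at 100 °C releases m L_v = 0.02436×2256000 = 54956
  condensate cools 100→T: 0.02436×4180×(T − 100) = 101.82(T − 100)
  original water: 6391.2(T − 27.15)
6493 T = 54956 + 10182 + 173522 = 238660
T ≈ 36.76 °C, under the boiling point, so the assumption holds.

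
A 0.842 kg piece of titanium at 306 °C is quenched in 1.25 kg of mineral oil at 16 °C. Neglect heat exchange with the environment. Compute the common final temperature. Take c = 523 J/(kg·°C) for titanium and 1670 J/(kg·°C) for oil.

T_f ≈ 66.5 °C

With ΣQ=0 the equilibrium temperature is the m·c-weighted mean:
T_f = (440.37×306 + 2087.5×16) / (440.37 + 2087.5)
    = 168152 / 2527.9 ≈ 66.52 °C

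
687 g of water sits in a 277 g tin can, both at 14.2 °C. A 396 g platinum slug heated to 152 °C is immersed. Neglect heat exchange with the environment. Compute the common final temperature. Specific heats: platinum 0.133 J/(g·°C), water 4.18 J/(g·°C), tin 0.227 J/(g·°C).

T_f ≈ 16.6 °C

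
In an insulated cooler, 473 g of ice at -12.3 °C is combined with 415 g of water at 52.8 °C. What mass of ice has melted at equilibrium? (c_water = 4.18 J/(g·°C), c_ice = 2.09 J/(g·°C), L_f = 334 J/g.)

Heat available from the water dropping to 0 °C: 415×4.18×52.8 = 91592 J.
Warming the ice to 0 °C takes 473×2.09×12.3 = 12159 J, leaving 79433 J for melting.
Fully melting the ice requires m_ice L_f = 473×334 = 157982 J.
That's not enough to melt it all — equilibrium is at 0 °C with ice remaining.
Mass melted = 79433/334 ≈ 237.8 g.

m_melted ≈ 238 g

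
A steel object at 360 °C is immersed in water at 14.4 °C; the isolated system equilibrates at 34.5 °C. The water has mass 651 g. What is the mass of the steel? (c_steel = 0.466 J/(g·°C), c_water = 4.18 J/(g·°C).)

|Q_steel| = |Q_water|:
m×0.466×(360 − 34.5) = 651×4.18×(34.5 − 14.4)
151.68 m = 54696  ⇒  m ≈ 360.6 g

m ≈ 361 g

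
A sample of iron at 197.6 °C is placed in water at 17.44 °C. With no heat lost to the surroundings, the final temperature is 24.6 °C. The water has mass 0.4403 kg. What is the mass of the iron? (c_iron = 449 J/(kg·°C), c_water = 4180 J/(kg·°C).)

|Q_iron| = |Q_water|:
m×449×(197.6 − 24.6) = 0.4403×4180×(24.6 − 17.44)
77677 m = 13178  ⇒  m ≈ 0.1696 kg

m ≈ 0.17 kg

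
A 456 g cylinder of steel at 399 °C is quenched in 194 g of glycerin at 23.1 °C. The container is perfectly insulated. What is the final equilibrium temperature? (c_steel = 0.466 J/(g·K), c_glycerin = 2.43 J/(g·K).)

T_f ≈ 139.9 °C

Heat gained plus heat lost sum to zero:
456*0.466*(T − 399) + 194*2.43*(T − 23.1) = 0
212.5(T − 399) + 471.42(T − 23.1) = 0
683.92 T = 95676
T = 95676/683.92 ≈ 139.89 °C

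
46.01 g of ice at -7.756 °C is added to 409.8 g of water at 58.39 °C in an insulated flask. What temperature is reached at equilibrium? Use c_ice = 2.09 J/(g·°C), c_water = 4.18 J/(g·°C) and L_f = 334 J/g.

T_f ≈ 44.0 °C

Conservation of energy gives ΣQ = 0:
ice -7.756→0 °C: 46.01×2.09×7.756 = 745.82; fusion: m_ice L_f = 46.01×334 = 15367; warm the meltwater: 192.32 T; water: 1713(T − 58.39)
1905.3 T = 100020 − 16113 = 83907
T ≈ 44.04 °C (positive, so assuming full melt was valid).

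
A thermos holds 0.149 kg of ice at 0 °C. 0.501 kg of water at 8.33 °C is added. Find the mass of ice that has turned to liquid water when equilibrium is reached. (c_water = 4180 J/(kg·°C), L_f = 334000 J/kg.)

Heat available from the water dropping to 0 °C: 0.501·4180·8.33 = 17445 J.
Fully melting the ice requires m_ice L_f = 0.149·334000 = 49766 J.
17445 J < 49766 J, so only part of the ice melts and the system sits at 0 °C.
Mass melted = 17445/334000 ≈ 0.05223 kg.

m_melted ≈ 0.0522 kg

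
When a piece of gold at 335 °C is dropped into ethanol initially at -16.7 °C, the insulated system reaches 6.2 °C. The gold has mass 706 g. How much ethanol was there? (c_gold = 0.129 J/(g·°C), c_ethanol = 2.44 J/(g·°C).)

m ≈ 536 g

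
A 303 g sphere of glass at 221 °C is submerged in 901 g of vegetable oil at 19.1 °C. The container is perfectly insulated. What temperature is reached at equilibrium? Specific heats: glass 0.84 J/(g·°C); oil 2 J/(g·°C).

T_f ≈ 44.1 °C

Heat lost by the glass equals heat gained by the oil:
303*0.84*(221 − T) = 901*2*(T − 19.1)
254.52(221 − T) = 1802(T − 19.1)
2056.5 T = 90667  ⇒  T ≈ 44.09 °C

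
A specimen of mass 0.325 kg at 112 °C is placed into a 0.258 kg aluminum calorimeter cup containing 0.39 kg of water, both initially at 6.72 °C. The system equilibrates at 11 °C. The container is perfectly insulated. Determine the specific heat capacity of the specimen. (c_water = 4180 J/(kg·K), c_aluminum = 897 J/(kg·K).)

Heat gained plus heat lost sum to zero:
0.325·c·(11 − 112) + 0.39·4180·(11 − 6.72) + 0.258·897·(11 − 6.72) = 0
-32.83 c = -7967.8
c = -7967.8/-32.83 ≈ 242.7 J/(kg·K)

c ≈ 243 J/(kg·K)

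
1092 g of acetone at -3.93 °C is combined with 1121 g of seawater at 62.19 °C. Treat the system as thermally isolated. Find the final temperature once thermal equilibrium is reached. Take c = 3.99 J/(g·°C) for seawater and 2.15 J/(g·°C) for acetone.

T_f ≈ 39.4 °C

Let T be the final temperature. ΣQ_i = 0:
1121·3.99·(T − 62.19) + 1092·2.15·(T − (-3.93)) = 0
4472.8(T − 62.19) + 2347.8(T − (-3.93)) = 0
(4472.8 + 2347.8) T = 4472.8·62.19 + 2347.8·(-3.93)
T ≈ 39.43 °C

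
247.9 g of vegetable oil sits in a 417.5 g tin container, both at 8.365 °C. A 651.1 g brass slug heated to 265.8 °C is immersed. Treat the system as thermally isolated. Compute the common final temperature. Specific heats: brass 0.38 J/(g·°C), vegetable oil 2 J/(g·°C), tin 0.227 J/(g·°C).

T_f = Σ m_i c_i T_i / Σ m_i c_i:
T_f = (247.42×265.8 + 495.8×8.365 + 94.77×8.365) / (247.42 + 495.8 + 94.77)
    = 70704 / 837.99 ≈ 84.37 °C

T_f ≈ 84.4 °C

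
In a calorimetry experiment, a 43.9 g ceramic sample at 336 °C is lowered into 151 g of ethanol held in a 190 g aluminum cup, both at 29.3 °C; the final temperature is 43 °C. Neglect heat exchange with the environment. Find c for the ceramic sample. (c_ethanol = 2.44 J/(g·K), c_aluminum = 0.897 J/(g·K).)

Heat gained plus heat lost sum to zero:
43.9·c·(43 − 336) + 151·2.44·(43 − 29.3) + 190·0.897·(43 − 29.3) = 0
-12863 c = -7382.5
c = -7382.5/-12863 ≈ 0.5739 J/(g·K)

c ≈ 0.574 J/(g·K)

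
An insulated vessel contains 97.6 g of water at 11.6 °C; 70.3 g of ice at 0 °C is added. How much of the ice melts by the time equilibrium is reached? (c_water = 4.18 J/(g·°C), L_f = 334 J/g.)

Heat available from the water dropping to 0 °C: 97.6·4.18·11.6 = 4732.4 J.
Melting all 70.3 g of ice would need 70.3·334 = 23480 J.
4732.4 J < 23480 J, so only part of the ice melts and the system sits at 0 °C.
m_melted·334 = 4732.4  ⇒  m_melted ≈ 14.17 g.

m_melted ≈ 14.2 g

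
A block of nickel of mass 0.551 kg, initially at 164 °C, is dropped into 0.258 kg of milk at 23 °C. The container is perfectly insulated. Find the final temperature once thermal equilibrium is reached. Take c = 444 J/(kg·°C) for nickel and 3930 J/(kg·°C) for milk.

Heat lost by the nickel equals heat gained by the milk:
0.551*444*(164 − T) = 0.258*3930*(T − 23)
244.64(164 − T) = 1013.9(T − 23)
1258.6 T = 63442  ⇒  T ≈ 50.41 °C

T_f ≈ 50.4 °C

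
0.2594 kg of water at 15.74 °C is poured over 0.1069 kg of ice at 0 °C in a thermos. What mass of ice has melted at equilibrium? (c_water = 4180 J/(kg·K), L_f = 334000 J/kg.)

m_melted ≈ 0.0511 kg

Cooling the water to 0 °C releases 0.2594×4180×15.74 = 17067 J.
Fully melting the ice requires m_ice L_f = 0.1069×334000 = 35705 J.
Since 17067 < 35705 J, not all the ice melts; equilibrium is at 0 °C.
Mass melted = 17067/334000 ≈ 0.0511 kg.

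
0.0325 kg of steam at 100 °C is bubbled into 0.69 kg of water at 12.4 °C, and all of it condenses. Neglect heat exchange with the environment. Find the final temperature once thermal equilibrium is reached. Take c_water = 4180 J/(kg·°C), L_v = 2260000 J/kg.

Sum of m c ΔT and latent-heat terms is zero:
steam→water at 100 °C releases m L_v = 0.0325·2260000 = 73450; condensed water 100 °C→T: 135.85(T − 100); water warms: 0.69·4180·(T − 12.4) = 2884.2(T − 12.4)
3020 T = 73450 + 13585 + 35764 = 122799
T ≈ 40.66 °C, under the boiling point, so the assumption holds.

T_f ≈ 40.7 °C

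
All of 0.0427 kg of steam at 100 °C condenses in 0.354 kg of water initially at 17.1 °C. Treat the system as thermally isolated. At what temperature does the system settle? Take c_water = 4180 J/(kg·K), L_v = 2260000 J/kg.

T_f ≈ 84.2 °C

Let T be the final temperature. ΣQ_i = 0:
steam→water at 100 °C releases m L_v = 0.0427×2260000 = 96502
  condensate cools 100→T: 0.0427×4180×(T − 100) = 178.49(T − 100)
  original water: 1479.7(T − 17.1)
1658.2 T = 96502 + 17849 + 25303 = 139654
T ≈ 84.22 °C (< 100 °C, so full condensation is consistent).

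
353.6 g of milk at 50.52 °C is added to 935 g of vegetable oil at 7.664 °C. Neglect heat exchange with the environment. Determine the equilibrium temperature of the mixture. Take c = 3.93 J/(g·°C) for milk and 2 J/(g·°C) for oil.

Energy conservation, ΣQ = 0:
353.6×3.93×(T − 50.52) + 935×2×(T − 7.664) = 0
1389.6(T − 50.52) + 1870(T − 7.664) = 0
(1389.6 + 1870) T = 1389.6×50.52 + 1870×7.664
T = 84537 / 3259.6 = 25.9 °C

T_f ≈ 25.9 °C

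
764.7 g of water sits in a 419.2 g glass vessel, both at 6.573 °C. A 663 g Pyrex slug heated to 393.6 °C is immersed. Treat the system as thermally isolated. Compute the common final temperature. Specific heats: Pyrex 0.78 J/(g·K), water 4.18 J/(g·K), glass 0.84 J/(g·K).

T_f ≈ 55.8 °C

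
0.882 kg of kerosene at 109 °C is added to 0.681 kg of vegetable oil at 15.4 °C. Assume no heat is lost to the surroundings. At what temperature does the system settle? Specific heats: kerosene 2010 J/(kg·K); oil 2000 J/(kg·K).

Heat gained plus heat lost sum to zero:
0.882·2010·(T − 109) + 0.681·2000·(T − 15.4) = 0
1772.8(T − 109) + 1362(T − 15.4) = 0
(1772.8 + 1362) T = 1772.8·109 + 1362·15.4
T = 214212 / 3134.8 = 68.3 °C

T_f ≈ 68.3 °C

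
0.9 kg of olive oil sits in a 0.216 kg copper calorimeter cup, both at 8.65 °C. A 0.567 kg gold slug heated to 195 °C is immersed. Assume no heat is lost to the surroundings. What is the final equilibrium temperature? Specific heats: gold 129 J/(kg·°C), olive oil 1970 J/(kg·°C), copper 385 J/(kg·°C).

Net heat exchanged in the isolated system is zero:
0.567×129×(T − 195) + 0.9×1970×(T − 8.65) + 0.216×385×(T − 8.65) = 0
(73.14 + 1773 + 83.16) T = 73.14×195 + 1773×8.65 + 83.16×8.65
T ≈ 15.71 °C

T_f ≈ 15.7 °C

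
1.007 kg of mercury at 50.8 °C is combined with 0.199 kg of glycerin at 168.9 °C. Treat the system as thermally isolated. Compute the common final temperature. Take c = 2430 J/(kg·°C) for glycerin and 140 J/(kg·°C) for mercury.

T_f ≈ 142.2 °C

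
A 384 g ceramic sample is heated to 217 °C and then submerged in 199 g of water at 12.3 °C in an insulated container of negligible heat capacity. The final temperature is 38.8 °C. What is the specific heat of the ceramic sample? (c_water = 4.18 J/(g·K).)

c ≈ 0.322 J/(g·K)

Let T be the final temperature. ΣQ_i = 0:
384·c·(38.8 − 217) + 199·4.18·(38.8 − 12.3) = 0
-68429 c = -22043
c = -22043/-68429 ≈ 0.3221 J/(g·K)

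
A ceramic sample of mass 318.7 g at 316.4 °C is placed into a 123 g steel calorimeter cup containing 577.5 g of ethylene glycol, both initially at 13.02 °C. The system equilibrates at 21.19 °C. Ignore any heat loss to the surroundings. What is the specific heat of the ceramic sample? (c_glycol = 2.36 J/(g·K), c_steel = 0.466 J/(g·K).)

Heat gained plus heat lost sum to zero:
318.7·c·(21.19 − 316.4) + 577.5·2.36·(21.19 − 13.02) + 123·0.466·(21.19 − 13.02) = 0
-94083 c = -11603
c = -11603/-94083 ≈ 0.1233 J/(g·K)

c ≈ 0.123 J/(g·K)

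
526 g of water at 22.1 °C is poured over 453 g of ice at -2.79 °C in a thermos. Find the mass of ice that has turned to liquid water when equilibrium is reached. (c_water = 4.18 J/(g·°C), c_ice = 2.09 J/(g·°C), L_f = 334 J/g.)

Heat available from the water dropping to 0 °C: 526·4.18·22.1 = 48591 J.
Warming the ice to 0 °C takes 453·2.09·2.79 = 2641.5 J, leaving 45949 J for melting.
Melting all 453 g of ice would need 453·334 = 151302 J.
That's not enough to melt it all — equilibrium is at 0 °C with ice remaining.
m_melt = 45949 / L_f = 137.6 g.

m_melted ≈ 138 g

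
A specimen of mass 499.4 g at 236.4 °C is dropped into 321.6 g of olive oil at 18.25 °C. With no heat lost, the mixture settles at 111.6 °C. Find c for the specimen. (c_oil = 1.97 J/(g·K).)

Heat lost by the specimen = heat gained by the oil:
499.4·c·(236.4 − 111.6) = 321.6·1.97·(111.6 − 18.25)
62325 c = 59142  ⇒  c ≈ 0.9489 J/(g·K)

c ≈ 0.949 J/(g·K)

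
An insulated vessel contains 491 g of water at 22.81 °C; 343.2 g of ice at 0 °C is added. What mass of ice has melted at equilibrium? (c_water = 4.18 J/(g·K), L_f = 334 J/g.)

m_melted ≈ 140 g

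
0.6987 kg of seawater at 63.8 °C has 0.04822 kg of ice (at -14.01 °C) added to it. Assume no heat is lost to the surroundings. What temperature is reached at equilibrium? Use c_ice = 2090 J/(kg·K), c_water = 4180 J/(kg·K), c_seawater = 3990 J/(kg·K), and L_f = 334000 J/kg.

Conservation of energy gives ΣQ = 0:
warm ice to 0 °C: 0.04822×2090×(0 − (-14.01)) = 1411.9; melt ice: 0.04822×334000 = 16105; warm the meltwater: 201.56 T; seawater: 2787.8(T − 63.8)
2989.4 T = 177862 − 17517 = 160345
T ≈ 53.64 °C (positive, so assuming full melt was valid).

T_f ≈ 53.6 °C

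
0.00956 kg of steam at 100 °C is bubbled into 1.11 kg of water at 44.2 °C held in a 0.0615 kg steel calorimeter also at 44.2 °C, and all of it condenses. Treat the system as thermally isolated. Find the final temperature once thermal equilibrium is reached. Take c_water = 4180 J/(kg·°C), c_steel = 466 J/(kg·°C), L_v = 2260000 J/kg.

T_f ≈ 49.3 °C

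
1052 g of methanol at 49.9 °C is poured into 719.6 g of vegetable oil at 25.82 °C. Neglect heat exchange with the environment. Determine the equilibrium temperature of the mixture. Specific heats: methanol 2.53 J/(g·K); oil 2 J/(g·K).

T_f ≈ 41.4 °C

Net heat exchanged in the isolated system is zero:
1052·2.53·(T − 49.9) + 719.6·2·(T − 25.82) = 0
4100.8 T = 169972
T ≈ 41.45 °C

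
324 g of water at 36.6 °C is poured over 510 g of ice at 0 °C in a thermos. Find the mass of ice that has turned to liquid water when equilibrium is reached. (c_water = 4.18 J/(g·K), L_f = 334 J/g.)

Heat available from the water dropping to 0 °C: 324×4.18×36.6 = 49568 J.
Melting all 510 g of ice would need 510×334 = 170340 J.
49568 J < 170340 J, so only part of the ice melts and the system sits at 0 °C.
m_melted×334 = 49568  ⇒  m_melted ≈ 148.4 g.

m_melted ≈ 148 g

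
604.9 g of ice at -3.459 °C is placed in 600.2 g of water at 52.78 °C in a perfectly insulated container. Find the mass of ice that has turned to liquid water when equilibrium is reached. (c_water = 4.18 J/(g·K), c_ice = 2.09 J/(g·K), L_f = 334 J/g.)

m_melted ≈ 383 g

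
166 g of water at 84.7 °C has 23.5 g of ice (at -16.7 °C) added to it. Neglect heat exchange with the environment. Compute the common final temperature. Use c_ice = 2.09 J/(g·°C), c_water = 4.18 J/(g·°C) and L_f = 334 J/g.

Energy conservation, ΣQ = 0:
warm ice to 0 °C: 23.5×2.09×(0 − (-16.7)) = 820.22
  latent heat to melt: 23.5×334 = 7849
  warm the meltwater: 98.23 T
  water: 693.88(T − 84.7)
792.11 T = 58772 − 8669.2 = 50102
T ≈ 63.25 °C — above 0 °C, consistent with complete melting.

T_f ≈ 63.3 °C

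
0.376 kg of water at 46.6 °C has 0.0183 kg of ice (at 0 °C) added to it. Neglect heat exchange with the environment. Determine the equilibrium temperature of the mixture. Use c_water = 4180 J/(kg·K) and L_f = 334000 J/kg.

T_f ≈ 40.7 °C

Energy balance with sensible and latent terms:
latent heat to melt: 0.0183·334000 = 6112.2; warm the meltwater: 76.49 T; water: 1571.7(T − 46.6)
1648.2 T = 73240 − 6112.2 = 67128
T ≈ 40.73 °C. Since T > 0 °C, the all-ice-melts assumption holds.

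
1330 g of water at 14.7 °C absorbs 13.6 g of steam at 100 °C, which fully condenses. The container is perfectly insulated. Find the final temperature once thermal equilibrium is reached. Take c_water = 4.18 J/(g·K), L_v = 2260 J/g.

Sum of m c ΔT and latent-heat terms is zero:
steam→water at 100 °C releases m L_v = 13.6×2260 = 30736; condensate cools 100→T: 13.6×4.18×(T − 100) = 56.85(T − 100); water warms: 1330×4.18×(T − 14.7) = 5559.4(T − 14.7)
5616.2 T = 30736 + 5684.8 + 81723 = 118144
T ≈ 21.04 °C — below 100 °C, confirming all the steam condensed.

T_f ≈ 21.0 °C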